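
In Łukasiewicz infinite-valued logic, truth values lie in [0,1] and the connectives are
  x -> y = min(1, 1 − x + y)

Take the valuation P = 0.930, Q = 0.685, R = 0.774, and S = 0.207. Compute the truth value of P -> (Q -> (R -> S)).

0.818

R -> S = min(1, 1 − 0.774 + 0.207) = min(1, 0.433) = 0.433
Q -> (R -> S) = min(1, 1 − 0.685 + 0.433) = min(1, 0.748) = 0.748
P -> (Q -> (R -> S)) = min(1, 1 − 0.930 + 0.748) = min(1, 0.818) = 0.818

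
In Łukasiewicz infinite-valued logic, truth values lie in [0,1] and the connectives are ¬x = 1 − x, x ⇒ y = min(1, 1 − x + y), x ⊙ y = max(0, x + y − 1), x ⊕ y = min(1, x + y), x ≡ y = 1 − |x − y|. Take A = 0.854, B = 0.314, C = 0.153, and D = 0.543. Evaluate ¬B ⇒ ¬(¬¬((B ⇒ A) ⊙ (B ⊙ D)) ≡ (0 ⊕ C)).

0.467

¬B = 1 − 0.314 = 0.686
B ⇒ A = min(1, 1 − 0.314 + 0.854) = min(1, 1.540) = 1.000
B ⊙ D = max(0, 0.314 + 0.543 − 1) = max(0, -0.143) = 0.000
(B ⇒ A) ⊙ (B ⊙ D) = max(0, 1.000 + 0.000 − 1) = max(0, 0.000) = 0.000
¬((B ⇒ A) ⊙ (B ⊙ D)) = 1 − 0.000 = 1.000
¬¬((B ⇒ A) ⊙ (B ⊙ D)) = 1 − 1.000 = 0.000
0 ⊕ C = min(1, 0.000 + 0.153) = min(1, 0.153) = 0.153
¬¬((B ⇒ A) ⊙ (B ⊙ D)) ≡ (0 ⊕ C) = 1 − |0.000 − 0.153| = 1 − 0.153 = 0.847
¬(¬¬((B ⇒ A) ⊙ (B ⊙ D)) ≡ (0 ⊕ C)) = 1 − 0.847 = 0.153
¬B ⇒ ¬(¬¬((B ⇒ A) ⊙ (B ⊙ D)) ≡ (0 ⊕ C)) = min(1, 1 − 0.686 + 0.153) = min(1, 0.467) = 0.467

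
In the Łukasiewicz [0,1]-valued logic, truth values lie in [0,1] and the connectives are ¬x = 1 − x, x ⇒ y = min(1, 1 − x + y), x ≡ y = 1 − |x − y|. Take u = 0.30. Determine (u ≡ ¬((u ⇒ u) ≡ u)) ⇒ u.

u ⇒ u = min(1, 1 − 0.30 + 0.30) = min(1, 1.00) = 1.00
(u ⇒ u) ≡ u = 1 − |1.00 − 0.30| = 1 − 0.70 = 0.30
¬((u ⇒ u) ≡ u) = 1 − 0.30 = 0.70
u ≡ ¬((u ⇒ u) ≡ u) = 1 − |0.30 − 0.70| = 1 − 0.40 = 0.60
(u ≡ ¬((u ⇒ u) ≡ u)) ⇒ u = min(1, 1 − 0.60 + 0.30) = min(1, 0.70) = 0.70

0.70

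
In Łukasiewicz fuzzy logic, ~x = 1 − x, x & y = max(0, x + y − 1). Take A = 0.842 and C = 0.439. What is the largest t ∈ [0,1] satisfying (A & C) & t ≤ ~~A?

1.000

A & C = max(0, 0.842 + 0.439 − 1) = max(0, 0.281) = 0.281
So the left factor is A & C = 0.281.
~A = 1 − 0.842 = 0.158
~~A = 1 − 0.158 = 0.842
So the right-hand bound is ~~A = 0.842.
The residuum of the Łukasiewicz t-norm gives the supremum: min(1, 1 − 0.281 + 0.842).
1 − 0.281 + 0.842 = 1.561, so t = min(1, 1.561) = 1.000.
Check: 0.281 & 1.000 = max(0, 0.281) = 0.281 ≤ 0.842.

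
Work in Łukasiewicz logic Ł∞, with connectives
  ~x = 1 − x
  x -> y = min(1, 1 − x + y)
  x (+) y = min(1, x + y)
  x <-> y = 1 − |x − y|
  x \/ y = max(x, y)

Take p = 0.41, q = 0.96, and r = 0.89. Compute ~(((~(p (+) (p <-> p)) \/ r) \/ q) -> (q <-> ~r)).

0.81

p <-> p = 1 − |0.41 − 0.41| = 1 − 0.00 = 1.00
p (+) (p <-> p) = min(1, 0.41 + 1.00) = min(1, 1.41) = 1.00
~(p (+) (p <-> p)) = 1 − 1.00 = 0.00
~(p (+) (p <-> p)) \/ r = max(0.00, 0.89) = 0.89
(~(p (+) (p <-> p)) \/ r) \/ q = max(0.89, 0.96) = 0.96
~r = 1 − 0.89 = 0.11
q <-> ~r = 1 − |0.96 − 0.11| = 1 − 0.85 = 0.15
((~(p (+) (p <-> p)) \/ r) \/ q) -> (q <-> ~r) = min(1, 1 − 0.96 + 0.15) = min(1, 0.19) = 0.19
~(((~(p (+) (p <-> p)) \/ r) \/ q) -> (q <-> ~r)) = 1 − 0.19 = 0.81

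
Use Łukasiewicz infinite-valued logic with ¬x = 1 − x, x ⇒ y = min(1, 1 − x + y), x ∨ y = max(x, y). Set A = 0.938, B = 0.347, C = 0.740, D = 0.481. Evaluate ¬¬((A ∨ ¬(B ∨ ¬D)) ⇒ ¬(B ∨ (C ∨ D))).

0.322

¬D = 1 − 0.481 = 0.519
B ∨ ¬D = max(0.347, 0.519) = 0.519
¬(B ∨ ¬D) = 1 − 0.519 = 0.481
A ∨ ¬(B ∨ ¬D) = max(0.938, 0.481) = 0.938
C ∨ D = max(0.740, 0.481) = 0.740
B ∨ (C ∨ D) = max(0.347, 0.740) = 0.740
¬(B ∨ (C ∨ D)) = 1 − 0.740 = 0.260
(A ∨ ¬(B ∨ ¬D)) ⇒ ¬(B ∨ (C ∨ D)) = min(1, 1 − 0.938 + 0.260) = min(1, 0.322) = 0.322
¬((A ∨ ¬(B ∨ ¬D)) ⇒ ¬(B ∨ (C ∨ D))) = 1 − 0.322 = 0.678
¬¬((A ∨ ¬(B ∨ ¬D)) ⇒ ¬(B ∨ (C ∨ D))) = 1 − 0.678 = 0.322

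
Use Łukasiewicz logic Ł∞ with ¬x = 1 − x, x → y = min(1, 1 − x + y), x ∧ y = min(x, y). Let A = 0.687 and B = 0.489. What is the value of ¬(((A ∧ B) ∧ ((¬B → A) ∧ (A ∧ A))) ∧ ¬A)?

0.687

A ∧ B = min(0.687, 0.489) = 0.489
¬B = 1 − 0.489 = 0.511
¬B → A = min(1, 1 − 0.511 + 0.687) = min(1, 1.176) = 1.000
A ∧ A = min(0.687, 0.687) = 0.687
(¬B → A) ∧ (A ∧ A) = min(1.000, 0.687) = 0.687
(A ∧ B) ∧ ((¬B → A) ∧ (A ∧ A)) = min(0.489, 0.687) = 0.489
¬A = 1 − 0.687 = 0.313
((A ∧ B) ∧ ((¬B → A) ∧ (A ∧ A))) ∧ ¬A = min(0.489, 0.313) = 0.313
¬(((A ∧ B) ∧ ((¬B → A) ∧ (A ∧ A))) ∧ ¬A) = 1 − 0.313 = 0.687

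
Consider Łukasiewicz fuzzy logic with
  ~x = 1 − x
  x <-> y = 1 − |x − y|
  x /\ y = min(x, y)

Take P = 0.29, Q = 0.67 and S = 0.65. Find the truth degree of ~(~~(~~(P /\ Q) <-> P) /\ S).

0.35

P /\ Q = min(0.29, 0.67) = 0.29
~(P /\ Q) = 1 − 0.29 = 0.71
~~(P /\ Q) = 1 − 0.71 = 0.29
~~(P /\ Q) <-> P = 1 − |0.29 − 0.29| = 1 − 0.00 = 1.00
~(~~(P /\ Q) <-> P) = 1 − 1.00 = 0.00
~~(~~(P /\ Q) <-> P) = 1 − 0.00 = 1.00
~~(~~(P /\ Q) <-> P) /\ S = min(1.00, 0.65) = 0.65
~(~~(~~(P /\ Q) <-> P) /\ S) = 1 − 0.65 = 0.35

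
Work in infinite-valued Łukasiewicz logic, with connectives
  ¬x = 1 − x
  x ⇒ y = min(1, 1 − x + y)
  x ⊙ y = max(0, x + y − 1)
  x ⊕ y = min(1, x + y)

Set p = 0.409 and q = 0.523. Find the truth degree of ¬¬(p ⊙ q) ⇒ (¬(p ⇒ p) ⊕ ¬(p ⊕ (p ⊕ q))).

1.000

p ⊙ q = max(0, 0.409 + 0.523 − 1) = max(0, -0.068) = 0.000
¬(p ⊙ q) = 1 − 0.000 = 1.000
¬¬(p ⊙ q) = 1 − 1.000 = 0.000
p ⇒ p = min(1, 1 − 0.409 + 0.409) = min(1, 1.000) = 1.000
¬(p ⇒ p) = 1 − 1.000 = 0.000
p ⊕ q = min(1, 0.409 + 0.523) = min(1, 0.932) = 0.932
p ⊕ (p ⊕ q) = min(1, 0.409 + 0.932) = min(1, 1.341) = 1.000
¬(p ⊕ (p ⊕ q)) = 1 − 1.000 = 0.000
¬(p ⇒ p) ⊕ ¬(p ⊕ (p ⊕ q)) = min(1, 0.000 + 0.000) = min(1, 0.000) = 0.000
¬¬(p ⊙ q) ⇒ (¬(p ⇒ p) ⊕ ¬(p ⊕ (p ⊕ q))) = min(1, 1 − 0.000 + 0.000) = min(1, 1.000) = 1.000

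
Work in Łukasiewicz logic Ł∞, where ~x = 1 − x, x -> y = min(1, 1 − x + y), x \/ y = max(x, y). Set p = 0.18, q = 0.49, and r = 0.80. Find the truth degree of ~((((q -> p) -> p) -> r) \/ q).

q -> p = min(1, 1 − 0.49 + 0.18) = min(1, 0.69) = 0.69
(q -> p) -> p = min(1, 1 − 0.69 + 0.18) = min(1, 0.49) = 0.49
((q -> p) -> p) -> r = min(1, 1 − 0.49 + 0.80) = min(1, 1.31) = 1.00
(((q -> p) -> p) -> r) \/ q = max(1.00, 0.49) = 1.00
~((((q -> p) -> p) -> r) \/ q) = 1 − 1.00 = 0.00

0.00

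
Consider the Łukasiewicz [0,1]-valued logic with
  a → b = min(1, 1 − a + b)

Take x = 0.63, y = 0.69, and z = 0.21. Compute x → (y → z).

y → z = min(1, 1 − 0.69 + 0.21) = min(1, 0.52) = 0.52
x → (y → z) = min(1, 1 − 0.63 + 0.52) = min(1, 0.89) = 0.89

0.89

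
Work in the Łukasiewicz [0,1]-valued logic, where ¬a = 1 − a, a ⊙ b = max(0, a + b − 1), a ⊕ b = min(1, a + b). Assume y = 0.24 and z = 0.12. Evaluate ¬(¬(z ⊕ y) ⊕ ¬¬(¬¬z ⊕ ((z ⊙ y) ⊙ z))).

z ⊕ y = min(1, 0.12 + 0.24) = min(1, 0.36) = 0.36
¬(z ⊕ y) = 1 − 0.36 = 0.64
¬z = 1 − 0.12 = 0.88
¬¬z = 1 − 0.88 = 0.12
z ⊙ y = max(0, 0.12 + 0.24 − 1) = max(0, -0.64) = 0.00
(z ⊙ y) ⊙ z = max(0, 0.00 + 0.12 − 1) = max(0, -0.88) = 0.00
¬¬z ⊕ ((z ⊙ y) ⊙ z) = min(1, 0.12 + 0.00) = min(1, 0.12) = 0.12
¬(¬¬z ⊕ ((z ⊙ y) ⊙ z)) = 1 − 0.12 = 0.88
¬¬(¬¬z ⊕ ((z ⊙ y) ⊙ z)) = 1 − 0.88 = 0.12
¬(z ⊕ y) ⊕ ¬¬(¬¬z ⊕ ((z ⊙ y) ⊙ z)) = min(1, 0.64 + 0.12) = min(1, 0.76) = 0.76
¬(¬(z ⊕ y) ⊕ ¬¬(¬¬z ⊕ ((z ⊙ y) ⊙ z))) = 1 − 0.76 = 0.24

0.24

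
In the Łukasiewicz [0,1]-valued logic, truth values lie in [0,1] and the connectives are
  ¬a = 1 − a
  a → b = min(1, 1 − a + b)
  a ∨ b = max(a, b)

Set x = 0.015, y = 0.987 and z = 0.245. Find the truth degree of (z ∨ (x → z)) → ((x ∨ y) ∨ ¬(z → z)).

x → z = min(1, 1 − 0.015 + 0.245) = min(1, 1.230) = 1.000
z ∨ (x → z) = max(0.245, 1.000) = 1.000
x ∨ y = max(0.015, 0.987) = 0.987
z → z = min(1, 1 − 0.245 + 0.245) = min(1, 1.000) = 1.000
¬(z → z) = 1 − 1.000 = 0.000
(x ∨ y) ∨ ¬(z → z) = max(0.987, 0.000) = 0.987
(z ∨ (x → z)) → ((x ∨ y) ∨ ¬(z → z)) = min(1, 1 − 1.000 + 0.987) = min(1, 0.987) = 0.987

0.987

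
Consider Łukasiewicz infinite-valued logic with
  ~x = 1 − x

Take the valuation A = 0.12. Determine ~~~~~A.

0.88

~A = 1 − 0.12 = 0.88
~~A = 1 − 0.88 = 0.12
~~~A = 1 − 0.12 = 0.88
~~~~A = 1 − 0.88 = 0.12
~~~~~A = 1 − 0.12 = 0.88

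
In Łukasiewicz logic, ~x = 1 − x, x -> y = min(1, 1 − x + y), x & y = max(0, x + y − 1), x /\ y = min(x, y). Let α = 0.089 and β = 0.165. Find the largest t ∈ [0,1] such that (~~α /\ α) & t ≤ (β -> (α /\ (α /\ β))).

1.000

~α = 1 − 0.089 = 0.911
~~α = 1 − 0.911 = 0.089
~~α /\ α = min(0.089, 0.089) = 0.089
So the left factor is ~~α /\ α = 0.089.
α /\ β = min(0.089, 0.165) = 0.089
α /\ (α /\ β) = min(0.089, 0.089) = 0.089
β -> (α /\ (α /\ β)) = min(1, 1 − 0.165 + 0.089) = min(1, 0.924) = 0.924
So the right-hand bound is β -> (α /\ (α /\ β)) = 0.924.
The residuum of the Łukasiewicz t-norm gives the supremum: min(1, 1 − 0.089 + 0.924).
1 − 0.089 + 0.924 = 1.835, so t = min(1, 1.835) = 1.000.
Check: 0.089 & 1.000 = max(0, 0.089) = 0.089 ≤ 0.924.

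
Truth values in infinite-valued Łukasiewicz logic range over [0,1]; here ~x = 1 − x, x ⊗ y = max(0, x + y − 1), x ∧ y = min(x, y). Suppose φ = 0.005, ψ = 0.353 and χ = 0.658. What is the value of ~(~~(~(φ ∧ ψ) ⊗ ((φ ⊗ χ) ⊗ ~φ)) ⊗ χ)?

1.000

φ ∧ ψ = min(0.005, 0.353) = 0.005
~(φ ∧ ψ) = 1 − 0.005 = 0.995
φ ⊗ χ = max(0, 0.005 + 0.658 − 1) = max(0, -0.337) = 0.000
~φ = 1 − 0.005 = 0.995
(φ ⊗ χ) ⊗ ~φ = max(0, 0.000 + 0.995 − 1) = max(0, -0.005) = 0.000
~(φ ∧ ψ) ⊗ ((φ ⊗ χ) ⊗ ~φ) = max(0, 0.995 + 0.000 − 1) = max(0, -0.005) = 0.000
~(~(φ ∧ ψ) ⊗ ((φ ⊗ χ) ⊗ ~φ)) = 1 − 0.000 = 1.000
~~(~(φ ∧ ψ) ⊗ ((φ ⊗ χ) ⊗ ~φ)) = 1 − 1.000 = 0.000
~~(~(φ ∧ ψ) ⊗ ((φ ⊗ χ) ⊗ ~φ)) ⊗ χ = max(0, 0.000 + 0.658 − 1) = max(0, -0.342) = 0.000
~(~~(~(φ ∧ ψ) ⊗ ((φ ⊗ χ) ⊗ ~φ)) ⊗ χ) = 1 − 0.000 = 1.000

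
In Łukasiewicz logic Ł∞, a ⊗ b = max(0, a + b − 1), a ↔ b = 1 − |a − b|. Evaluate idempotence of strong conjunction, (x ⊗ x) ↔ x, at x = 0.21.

x ⊗ x = max(0, 0.21 + 0.21 − 1) = max(0, -0.58) = 0.00
(x ⊗ x) ↔ x = 1 − |0.00 − 0.21| = 1 − 0.21 = 0.79
(The value 0.79 < 1 shows this instance is not satisfied; fails in Ł∞ since a ⊗ a = max(0, 2a−1) ≠ a in general.)

0.79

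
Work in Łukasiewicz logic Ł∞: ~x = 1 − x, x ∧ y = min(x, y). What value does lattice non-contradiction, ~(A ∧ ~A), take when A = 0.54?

~A = 1 − 0.54 = 0.46
A ∧ ~A = min(0.54, 0.46) = 0.46
~(A ∧ ~A) = 1 − 0.46 = 0.54
(The value 0.54 < 1 shows this instance is not satisfied; not a Ł∞-tautology — its value is 1 − min(a, 1−a).)

0.54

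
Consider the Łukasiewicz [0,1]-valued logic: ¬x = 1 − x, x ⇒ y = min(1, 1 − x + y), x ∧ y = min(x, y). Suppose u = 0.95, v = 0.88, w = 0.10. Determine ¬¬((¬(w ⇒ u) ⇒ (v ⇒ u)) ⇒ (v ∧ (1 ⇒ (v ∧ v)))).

0.88

w ⇒ u = min(1, 1 − 0.10 + 0.95) = min(1, 1.85) = 1.00
¬(w ⇒ u) = 1 − 1.00 = 0.00
v ⇒ u = min(1, 1 − 0.88 + 0.95) = min(1, 1.07) = 1.00
¬(w ⇒ u) ⇒ (v ⇒ u) = min(1, 1 − 0.00 + 1.00) = min(1, 2.00) = 1.00
v ∧ v = min(0.88, 0.88) = 0.88
1 ⇒ (v ∧ v) = min(1, 1 − 1.00 + 0.88) = min(1, 0.88) = 0.88
v ∧ (1 ⇒ (v ∧ v)) = min(0.88, 0.88) = 0.88
(¬(w ⇒ u) ⇒ (v ⇒ u)) ⇒ (v ∧ (1 ⇒ (v ∧ v))) = min(1, 1 − 1.00 + 0.88) = min(1, 0.88) = 0.88
¬((¬(w ⇒ u) ⇒ (v ⇒ u)) ⇒ (v ∧ (1 ⇒ (v ∧ v)))) = 1 − 0.88 = 0.12
¬¬((¬(w ⇒ u) ⇒ (v ⇒ u)) ⇒ (v ∧ (1 ⇒ (v ∧ v)))) = 1 − 0.12 = 0.88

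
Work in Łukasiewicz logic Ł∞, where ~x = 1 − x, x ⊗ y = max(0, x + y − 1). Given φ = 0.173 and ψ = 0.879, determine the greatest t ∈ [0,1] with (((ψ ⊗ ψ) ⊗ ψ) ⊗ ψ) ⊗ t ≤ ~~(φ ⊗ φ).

0.484

ψ ⊗ ψ = max(0, 0.879 + 0.879 − 1) = max(0, 0.758) = 0.758
(ψ ⊗ ψ) ⊗ ψ = max(0, 0.758 + 0.879 − 1) = max(0, 0.637) = 0.637
((ψ ⊗ ψ) ⊗ ψ) ⊗ ψ = max(0, 0.637 + 0.879 − 1) = max(0, 0.516) = 0.516
So the left factor is ((ψ ⊗ ψ) ⊗ ψ) ⊗ ψ = 0.516.
φ ⊗ φ = max(0, 0.173 + 0.173 − 1) = max(0, -0.654) = 0.000
~(φ ⊗ φ) = 1 − 0.000 = 1.000
~~(φ ⊗ φ) = 1 − 1.000 = 0.000
So the right-hand bound is ~~(φ ⊗ φ) = 0.000.
The residuum of the Łukasiewicz t-norm gives the supremum: min(1, 1 − 0.516 + 0.000).
1 − 0.516 + 0.000 = 0.484, so t = min(1, 0.484) = 0.484.
Check: 0.516 ⊗ 0.484 = max(0, 0.000) = 0.000 ≤ 0.000.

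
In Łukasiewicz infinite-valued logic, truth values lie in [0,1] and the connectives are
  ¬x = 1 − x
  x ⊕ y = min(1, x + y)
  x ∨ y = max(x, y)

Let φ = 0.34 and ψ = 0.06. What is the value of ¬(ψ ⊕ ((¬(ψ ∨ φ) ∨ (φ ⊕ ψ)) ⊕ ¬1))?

ψ ∨ φ = max(0.06, 0.34) = 0.34
¬(ψ ∨ φ) = 1 − 0.34 = 0.66
φ ⊕ ψ = min(1, 0.34 + 0.06) = min(1, 0.40) = 0.40
¬(ψ ∨ φ) ∨ (φ ⊕ ψ) = max(0.66, 0.40) = 0.66
¬1 = 1 − 1.00 = 0.00
(¬(ψ ∨ φ) ∨ (φ ⊕ ψ)) ⊕ ¬1 = min(1, 0.66 + 0.00) = min(1, 0.66) = 0.66
ψ ⊕ ((¬(ψ ∨ φ) ∨ (φ ⊕ ψ)) ⊕ ¬1) = min(1, 0.06 + 0.66) = min(1, 0.72) = 0.72
¬(ψ ⊕ ((¬(ψ ∨ φ) ∨ (φ ⊕ ψ)) ⊕ ¬1)) = 1 − 0.72 = 0.28

0.28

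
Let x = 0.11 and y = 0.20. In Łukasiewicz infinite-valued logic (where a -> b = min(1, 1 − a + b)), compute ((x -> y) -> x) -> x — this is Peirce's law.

x -> y = min(1, 1 − 0.11 + 0.20) = min(1, 1.09) = 1.00
(x -> y) -> x = min(1, 1 − 1.00 + 0.11) = min(1, 0.11) = 0.11
((x -> y) -> x) -> x = min(1, 1 − 0.11 + 0.11) = min(1, 1.00) = 1.00

1.00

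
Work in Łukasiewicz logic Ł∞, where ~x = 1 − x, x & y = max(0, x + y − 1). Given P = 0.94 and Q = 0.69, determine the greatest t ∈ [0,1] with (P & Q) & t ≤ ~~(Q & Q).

0.75

P & Q = max(0, 0.94 + 0.69 − 1) = max(0, 0.63) = 0.63
So the left factor is P & Q = 0.63.
Q & Q = max(0, 0.69 + 0.69 − 1) = max(0, 0.38) = 0.38
~(Q & Q) = 1 − 0.38 = 0.62
~~(Q & Q) = 1 − 0.62 = 0.38
So the right-hand bound is ~~(Q & Q) = 0.38.
The residuum of the Łukasiewicz t-norm gives the supremum: min(1, 1 − 0.63 + 0.38).
1 − 0.63 + 0.38 = 0.75, so t = min(1, 0.75) = 0.75.
Check: 0.63 & 0.75 = max(0, 0.38) = 0.38 ≤ 0.38.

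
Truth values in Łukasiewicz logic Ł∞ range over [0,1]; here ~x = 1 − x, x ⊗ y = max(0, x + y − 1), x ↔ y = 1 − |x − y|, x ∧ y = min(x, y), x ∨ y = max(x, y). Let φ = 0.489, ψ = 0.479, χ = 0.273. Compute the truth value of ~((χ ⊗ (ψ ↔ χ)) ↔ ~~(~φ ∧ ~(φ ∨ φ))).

ψ ↔ χ = 1 − |0.479 − 0.273| = 1 − 0.206 = 0.794
χ ⊗ (ψ ↔ χ) = max(0, 0.273 + 0.794 − 1) = max(0, 0.067) = 0.067
~φ = 1 − 0.489 = 0.511
φ ∨ φ = max(0.489, 0.489) = 0.489
~(φ ∨ φ) = 1 − 0.489 = 0.511
~φ ∧ ~(φ ∨ φ) = min(0.511, 0.511) = 0.511
~(~φ ∧ ~(φ ∨ φ)) = 1 − 0.511 = 0.489
~~(~φ ∧ ~(φ ∨ φ)) = 1 − 0.489 = 0.511
(χ ⊗ (ψ ↔ χ)) ↔ ~~(~φ ∧ ~(φ ∨ φ)) = 1 − |0.067 − 0.511| = 1 − 0.444 = 0.556
~((χ ⊗ (ψ ↔ χ)) ↔ ~~(~φ ∧ ~(φ ∨ φ))) = 1 − 0.556 = 0.444

0.444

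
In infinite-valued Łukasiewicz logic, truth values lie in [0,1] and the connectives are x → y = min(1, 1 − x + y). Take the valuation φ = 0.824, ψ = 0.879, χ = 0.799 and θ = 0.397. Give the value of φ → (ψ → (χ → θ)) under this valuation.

χ → θ = min(1, 1 − 0.799 + 0.397) = min(1, 0.598) = 0.598
ψ → (χ → θ) = min(1, 1 − 0.879 + 0.598) = min(1, 0.719) = 0.719
φ → (ψ → (χ → θ)) = min(1, 1 − 0.824 + 0.719) = min(1, 0.895) = 0.895

0.895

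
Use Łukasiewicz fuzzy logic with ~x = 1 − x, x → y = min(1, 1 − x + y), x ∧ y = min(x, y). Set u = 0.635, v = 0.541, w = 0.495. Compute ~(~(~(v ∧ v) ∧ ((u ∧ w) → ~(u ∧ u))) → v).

v ∧ v = min(0.541, 0.541) = 0.541
~(v ∧ v) = 1 − 0.541 = 0.459
u ∧ w = min(0.635, 0.495) = 0.495
u ∧ u = min(0.635, 0.635) = 0.635
~(u ∧ u) = 1 − 0.635 = 0.365
(u ∧ w) → ~(u ∧ u) = min(1, 1 − 0.495 + 0.365) = min(1, 0.870) = 0.870
~(v ∧ v) ∧ ((u ∧ w) → ~(u ∧ u)) = min(0.459, 0.870) = 0.459
~(~(v ∧ v) ∧ ((u ∧ w) → ~(u ∧ u))) = 1 − 0.459 = 0.541
~(~(v ∧ v) ∧ ((u ∧ w) → ~(u ∧ u))) → v = min(1, 1 − 0.541 + 0.541) = min(1, 1.000) = 1.000
~(~(~(v ∧ v) ∧ ((u ∧ w) → ~(u ∧ u))) → v) = 1 − 1.000 = 0.000

0.000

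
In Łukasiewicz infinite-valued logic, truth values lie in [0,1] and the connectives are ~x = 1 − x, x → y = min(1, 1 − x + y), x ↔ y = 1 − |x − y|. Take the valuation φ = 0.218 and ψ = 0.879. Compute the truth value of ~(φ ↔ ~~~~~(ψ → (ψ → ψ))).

ψ → ψ = min(1, 1 − 0.879 + 0.879) = min(1, 1.000) = 1.000
ψ → (ψ → ψ) = min(1, 1 − 0.879 + 1.000) = min(1, 1.121) = 1.000
~(ψ → (ψ → ψ)) = 1 − 1.000 = 0.000
~~(ψ → (ψ → ψ)) = 1 − 0.000 = 1.000
~~~(ψ → (ψ → ψ)) = 1 − 1.000 = 0.000
~~~~(ψ → (ψ → ψ)) = 1 − 0.000 = 1.000
~~~~~(ψ → (ψ → ψ)) = 1 − 1.000 = 0.000
φ ↔ ~~~~~(ψ → (ψ → ψ)) = 1 − |0.218 − 0.000| = 1 − 0.218 = 0.782
~(φ ↔ ~~~~~(ψ → (ψ → ψ))) = 1 − 0.782 = 0.218

0.218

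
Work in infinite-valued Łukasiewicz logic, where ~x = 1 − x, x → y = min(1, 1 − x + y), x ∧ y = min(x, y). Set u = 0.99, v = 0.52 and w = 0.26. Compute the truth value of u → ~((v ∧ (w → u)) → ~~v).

0.01

w → u = min(1, 1 − 0.26 + 0.99) = min(1, 1.73) = 1.00
v ∧ (w → u) = min(0.52, 1.00) = 0.52
~v = 1 − 0.52 = 0.48
~~v = 1 − 0.48 = 0.52
(v ∧ (w → u)) → ~~v = min(1, 1 − 0.52 + 0.52) = min(1, 1.00) = 1.00
~((v ∧ (w → u)) → ~~v) = 1 − 1.00 = 0.00
u → ~((v ∧ (w → u)) → ~~v) = min(1, 1 − 0.99 + 0.00) = min(1, 0.01) = 0.01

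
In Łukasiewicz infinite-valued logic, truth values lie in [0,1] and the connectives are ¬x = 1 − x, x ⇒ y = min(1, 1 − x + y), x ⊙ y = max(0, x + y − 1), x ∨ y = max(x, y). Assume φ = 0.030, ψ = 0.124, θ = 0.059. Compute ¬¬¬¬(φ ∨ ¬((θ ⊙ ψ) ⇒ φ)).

0.030

θ ⊙ ψ = max(0, 0.059 + 0.124 − 1) = max(0, -0.817) = 0.000
(θ ⊙ ψ) ⇒ φ = min(1, 1 − 0.000 + 0.030) = min(1, 1.030) = 1.000
¬((θ ⊙ ψ) ⇒ φ) = 1 − 1.000 = 0.000
φ ∨ ¬((θ ⊙ ψ) ⇒ φ) = max(0.030, 0.000) = 0.030
¬(φ ∨ ¬((θ ⊙ ψ) ⇒ φ)) = 1 − 0.030 = 0.970
¬¬(φ ∨ ¬((θ ⊙ ψ) ⇒ φ)) = 1 − 0.970 = 0.030
¬¬¬(φ ∨ ¬((θ ⊙ ψ) ⇒ φ)) = 1 − 0.030 = 0.970
¬¬¬¬(φ ∨ ¬((θ ⊙ ψ) ⇒ φ)) = 1 − 0.970 = 0.030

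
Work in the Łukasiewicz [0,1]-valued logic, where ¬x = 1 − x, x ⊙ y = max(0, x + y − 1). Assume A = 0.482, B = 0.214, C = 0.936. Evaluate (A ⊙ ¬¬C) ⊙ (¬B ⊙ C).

0.140

¬C = 1 − 0.936 = 0.064
¬¬C = 1 − 0.064 = 0.936
A ⊙ ¬¬C = max(0, 0.482 + 0.936 − 1) = max(0, 0.418) = 0.418
¬B = 1 − 0.214 = 0.786
¬B ⊙ C = max(0, 0.786 + 0.936 − 1) = max(0, 0.722) = 0.722
(A ⊙ ¬¬C) ⊙ (¬B ⊙ C) = max(0, 0.418 + 0.722 − 1) = max(0, 0.140) = 0.140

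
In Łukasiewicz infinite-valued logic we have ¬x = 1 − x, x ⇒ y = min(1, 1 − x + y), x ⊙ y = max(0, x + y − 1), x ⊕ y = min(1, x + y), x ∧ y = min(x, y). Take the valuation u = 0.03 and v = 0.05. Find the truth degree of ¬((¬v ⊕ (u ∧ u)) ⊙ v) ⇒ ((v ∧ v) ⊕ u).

0.11

¬v = 1 − 0.05 = 0.95
u ∧ u = min(0.03, 0.03) = 0.03
¬v ⊕ (u ∧ u) = min(1, 0.95 + 0.03) = min(1, 0.98) = 0.98
(¬v ⊕ (u ∧ u)) ⊙ v = max(0, 0.98 + 0.05 − 1) = max(0, 0.03) = 0.03
¬((¬v ⊕ (u ∧ u)) ⊙ v) = 1 − 0.03 = 0.97
v ∧ v = min(0.05, 0.05) = 0.05
(v ∧ v) ⊕ u = min(1, 0.05 + 0.03) = min(1, 0.08) = 0.08
¬((¬v ⊕ (u ∧ u)) ⊙ v) ⇒ ((v ∧ v) ⊕ u) = min(1, 1 − 0.97 + 0.08) = min(1, 0.11) = 0.11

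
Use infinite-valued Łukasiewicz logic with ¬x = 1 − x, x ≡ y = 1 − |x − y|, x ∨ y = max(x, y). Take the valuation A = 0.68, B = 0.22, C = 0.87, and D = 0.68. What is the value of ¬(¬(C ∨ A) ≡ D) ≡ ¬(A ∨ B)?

C ∨ A = max(0.87, 0.68) = 0.87
¬(C ∨ A) = 1 − 0.87 = 0.13
¬(C ∨ A) ≡ D = 1 − |0.13 − 0.68| = 1 − 0.55 = 0.45
¬(¬(C ∨ A) ≡ D) = 1 − 0.45 = 0.55
A ∨ B = max(0.68, 0.22) = 0.68
¬(A ∨ B) = 1 − 0.68 = 0.32
¬(¬(C ∨ A) ≡ D) ≡ ¬(A ∨ B) = 1 − |0.55 − 0.32| = 1 − 0.23 = 0.77

0.77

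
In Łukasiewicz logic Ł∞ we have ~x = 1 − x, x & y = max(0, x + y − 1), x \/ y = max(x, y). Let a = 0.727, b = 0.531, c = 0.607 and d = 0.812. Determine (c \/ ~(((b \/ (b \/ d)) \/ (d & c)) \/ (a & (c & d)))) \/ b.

0.607

b \/ d = max(0.531, 0.812) = 0.812
b \/ (b \/ d) = max(0.531, 0.812) = 0.812
d & c = max(0, 0.812 + 0.607 − 1) = max(0, 0.419) = 0.419
(b \/ (b \/ d)) \/ (d & c) = max(0.812, 0.419) = 0.812
c & d = max(0, 0.607 + 0.812 − 1) = max(0, 0.419) = 0.419
a & (c & d) = max(0, 0.727 + 0.419 − 1) = max(0, 0.146) = 0.146
((b \/ (b \/ d)) \/ (d & c)) \/ (a & (c & d)) = max(0.812, 0.146) = 0.812
~(((b \/ (b \/ d)) \/ (d & c)) \/ (a & (c & d))) = 1 − 0.812 = 0.188
c \/ ~(((b \/ (b \/ d)) \/ (d & c)) \/ (a & (c & d))) = max(0.607, 0.188) = 0.607
(c \/ ~(((b \/ (b \/ d)) \/ (d & c)) \/ (a & (c & d)))) \/ b = max(0.607, 0.531) = 0.607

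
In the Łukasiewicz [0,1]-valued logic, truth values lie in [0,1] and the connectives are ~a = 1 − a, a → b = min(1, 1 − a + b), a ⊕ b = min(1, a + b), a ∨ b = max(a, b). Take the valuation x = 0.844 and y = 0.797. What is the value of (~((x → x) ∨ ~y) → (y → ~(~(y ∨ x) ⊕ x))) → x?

0.844

x → x = min(1, 1 − 0.844 + 0.844) = min(1, 1.000) = 1.000
~y = 1 − 0.797 = 0.203
(x → x) ∨ ~y = max(1.000, 0.203) = 1.000
~((x → x) ∨ ~y) = 1 − 1.000 = 0.000
y ∨ x = max(0.797, 0.844) = 0.844
~(y ∨ x) = 1 − 0.844 = 0.156
~(y ∨ x) ⊕ x = min(1, 0.156 + 0.844) = min(1, 1.000) = 1.000
~(~(y ∨ x) ⊕ x) = 1 − 1.000 = 0.000
y → ~(~(y ∨ x) ⊕ x) = min(1, 1 − 0.797 + 0.000) = min(1, 0.203) = 0.203
~((x → x) ∨ ~y) → (y → ~(~(y ∨ x) ⊕ x)) = min(1, 1 − 0.000 + 0.203) = min(1, 1.203) = 1.000
(~((x → x) ∨ ~y) → (y → ~(~(y ∨ x) ⊕ x))) → x = min(1, 1 − 1.000 + 0.844) = min(1, 0.844) = 0.844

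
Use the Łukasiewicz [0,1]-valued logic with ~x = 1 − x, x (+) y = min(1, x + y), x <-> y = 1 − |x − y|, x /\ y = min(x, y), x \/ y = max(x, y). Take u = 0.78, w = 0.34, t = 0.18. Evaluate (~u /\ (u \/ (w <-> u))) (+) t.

~u = 1 − 0.78 = 0.22
w <-> u = 1 − |0.34 − 0.78| = 1 − 0.44 = 0.56
u \/ (w <-> u) = max(0.78, 0.56) = 0.78
~u /\ (u \/ (w <-> u)) = min(0.22, 0.78) = 0.22
(~u /\ (u \/ (w <-> u))) (+) t = min(1, 0.22 + 0.18) = min(1, 0.40) = 0.40

0.40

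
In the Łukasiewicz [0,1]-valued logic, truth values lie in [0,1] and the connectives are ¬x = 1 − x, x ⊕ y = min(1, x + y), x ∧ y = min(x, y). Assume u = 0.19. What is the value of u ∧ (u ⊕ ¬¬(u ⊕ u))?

0.19

u ⊕ u = min(1, 0.19 + 0.19) = min(1, 0.38) = 0.38
¬(u ⊕ u) = 1 − 0.38 = 0.62
¬¬(u ⊕ u) = 1 − 0.62 = 0.38
u ⊕ ¬¬(u ⊕ u) = min(1, 0.19 + 0.38) = min(1, 0.57) = 0.57
u ∧ (u ⊕ ¬¬(u ⊕ u)) = min(0.19, 0.57) = 0.19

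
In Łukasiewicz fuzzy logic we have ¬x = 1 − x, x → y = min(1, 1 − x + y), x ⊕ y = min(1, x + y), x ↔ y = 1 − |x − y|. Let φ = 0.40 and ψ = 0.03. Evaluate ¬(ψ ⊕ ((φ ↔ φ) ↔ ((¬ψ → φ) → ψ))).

0.37

φ ↔ φ = 1 − |0.40 − 0.40| = 1 − 0.00 = 1.00
¬ψ = 1 − 0.03 = 0.97
¬ψ → φ = min(1, 1 − 0.97 + 0.40) = min(1, 0.43) = 0.43
(¬ψ → φ) → ψ = min(1, 1 − 0.43 + 0.03) = min(1, 0.60) = 0.60
(φ ↔ φ) ↔ ((¬ψ → φ) → ψ) = 1 − |1.00 − 0.60| = 1 − 0.40 = 0.60
ψ ⊕ ((φ ↔ φ) ↔ ((¬ψ → φ) → ψ)) = min(1, 0.03 + 0.60) = min(1, 0.63) = 0.63
¬(ψ ⊕ ((φ ↔ φ) ↔ ((¬ψ → φ) → ψ))) = 1 − 0.63 = 0.37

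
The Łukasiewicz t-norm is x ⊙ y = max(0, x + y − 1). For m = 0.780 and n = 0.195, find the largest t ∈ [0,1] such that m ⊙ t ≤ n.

The residuum of the Łukasiewicz t-norm gives the supremum: min(1, 1 − 0.780 + 0.195).
1 − 0.780 + 0.195 = 0.415, so t = min(1, 0.415) = 0.415.
Check: 0.780 ⊙ 0.415 = max(0, 0.195) = 0.195 ≤ 0.195.

0.415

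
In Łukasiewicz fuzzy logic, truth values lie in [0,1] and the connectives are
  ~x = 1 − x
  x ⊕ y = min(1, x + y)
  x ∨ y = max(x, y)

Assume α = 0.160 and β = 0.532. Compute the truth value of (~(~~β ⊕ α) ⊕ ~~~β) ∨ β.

~β = 1 − 0.532 = 0.468
~~β = 1 − 0.468 = 0.532
~~β ⊕ α = min(1, 0.532 + 0.160) = min(1, 0.692) = 0.692
~(~~β ⊕ α) = 1 − 0.692 = 0.308
~~~β = 1 − 0.532 = 0.468
~(~~β ⊕ α) ⊕ ~~~β = min(1, 0.308 + 0.468) = min(1, 0.776) = 0.776
(~(~~β ⊕ α) ⊕ ~~~β) ∨ β = max(0.776, 0.532) = 0.776

0.776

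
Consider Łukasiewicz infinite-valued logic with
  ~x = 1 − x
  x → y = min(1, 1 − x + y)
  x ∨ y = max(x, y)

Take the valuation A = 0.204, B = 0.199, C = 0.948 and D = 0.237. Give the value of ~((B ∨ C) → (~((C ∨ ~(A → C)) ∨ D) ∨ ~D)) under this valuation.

0.185

B ∨ C = max(0.199, 0.948) = 0.948
A → C = min(1, 1 − 0.204 + 0.948) = min(1, 1.744) = 1.000
~(A → C) = 1 − 1.000 = 0.000
C ∨ ~(A → C) = max(0.948, 0.000) = 0.948
(C ∨ ~(A → C)) ∨ D = max(0.948, 0.237) = 0.948
~((C ∨ ~(A → C)) ∨ D) = 1 − 0.948 = 0.052
~D = 1 − 0.237 = 0.763
~((C ∨ ~(A → C)) ∨ D) ∨ ~D = max(0.052, 0.763) = 0.763
(B ∨ C) → (~((C ∨ ~(A → C)) ∨ D) ∨ ~D) = min(1, 1 − 0.948 + 0.763) = min(1, 0.815) = 0.815
~((B ∨ C) → (~((C ∨ ~(A → C)) ∨ D) ∨ ~D)) = 1 − 0.815 = 0.185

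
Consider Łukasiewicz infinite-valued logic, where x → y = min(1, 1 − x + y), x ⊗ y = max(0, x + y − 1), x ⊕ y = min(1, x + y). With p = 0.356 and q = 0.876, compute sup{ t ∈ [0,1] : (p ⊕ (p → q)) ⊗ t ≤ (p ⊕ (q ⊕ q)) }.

1.000

p → q = min(1, 1 − 0.356 + 0.876) = min(1, 1.520) = 1.000
p ⊕ (p → q) = min(1, 0.356 + 1.000) = min(1, 1.356) = 1.000
So the left factor is p ⊕ (p → q) = 1.000.
q ⊕ q = min(1, 0.876 + 0.876) = min(1, 1.752) = 1.000
p ⊕ (q ⊕ q) = min(1, 0.356 + 1.000) = min(1, 1.356) = 1.000
So the right-hand bound is p ⊕ (q ⊕ q) = 1.000.
The residuum of the Łukasiewicz t-norm gives the supremum: min(1, 1 − 1.000 + 1.000).
1 − 1.000 + 1.000 = 1.000, so t = min(1, 1.000) = 1.000.
Check: 1.000 ⊗ 1.000 = max(0, 1.000) = 1.000 ≤ 1.000.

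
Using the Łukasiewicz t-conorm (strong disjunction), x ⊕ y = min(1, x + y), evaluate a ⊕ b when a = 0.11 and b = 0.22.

a ⊕ b = min(1, 0.11 + 0.22) = min(1, 0.33) = 0.33
For comparison, the Gödel t-conorm max(x, y) would give 0.22.

0.33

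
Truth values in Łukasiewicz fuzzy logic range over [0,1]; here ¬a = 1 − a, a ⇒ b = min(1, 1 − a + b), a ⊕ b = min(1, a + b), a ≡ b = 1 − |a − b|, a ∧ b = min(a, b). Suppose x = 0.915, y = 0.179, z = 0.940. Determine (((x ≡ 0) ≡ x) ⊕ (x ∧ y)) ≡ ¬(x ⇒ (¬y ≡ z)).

x ≡ 0 = 1 − |0.915 − 0.000| = 1 − 0.915 = 0.085
(x ≡ 0) ≡ x = 1 − |0.085 − 0.915| = 1 − 0.830 = 0.170
x ∧ y = min(0.915, 0.179) = 0.179
((x ≡ 0) ≡ x) ⊕ (x ∧ y) = min(1, 0.170 + 0.179) = min(1, 0.349) = 0.349
¬y = 1 − 0.179 = 0.821
¬y ≡ z = 1 − |0.821 − 0.940| = 1 − 0.119 = 0.881
x ⇒ (¬y ≡ z) = min(1, 1 − 0.915 + 0.881) = min(1, 0.966) = 0.966
¬(x ⇒ (¬y ≡ z)) = 1 − 0.966 = 0.034
(((x ≡ 0) ≡ x) ⊕ (x ∧ y)) ≡ ¬(x ⇒ (¬y ≡ z)) = 1 − |0.349 − 0.034| = 1 − 0.315 = 0.685

0.685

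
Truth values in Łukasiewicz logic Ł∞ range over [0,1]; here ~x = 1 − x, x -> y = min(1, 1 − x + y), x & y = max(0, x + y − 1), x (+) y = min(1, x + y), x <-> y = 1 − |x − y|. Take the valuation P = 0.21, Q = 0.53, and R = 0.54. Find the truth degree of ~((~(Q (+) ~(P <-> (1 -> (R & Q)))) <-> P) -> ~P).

R & Q = max(0, 0.54 + 0.53 − 1) = max(0, 0.07) = 0.07
1 -> (R & Q) = min(1, 1 − 1.00 + 0.07) = min(1, 0.07) = 0.07
P <-> (1 -> (R & Q)) = 1 − |0.21 − 0.07| = 1 − 0.14 = 0.86
~(P <-> (1 -> (R & Q))) = 1 − 0.86 = 0.14
Q (+) ~(P <-> (1 -> (R & Q))) = min(1, 0.53 + 0.14) = min(1, 0.67) = 0.67
~(Q (+) ~(P <-> (1 -> (R & Q)))) = 1 − 0.67 = 0.33
~(Q (+) ~(P <-> (1 -> (R & Q)))) <-> P = 1 − |0.33 − 0.21| = 1 − 0.12 = 0.88
~P = 1 − 0.21 = 0.79
(~(Q (+) ~(P <-> (1 -> (R & Q)))) <-> P) -> ~P = min(1, 1 − 0.88 + 0.79) = min(1, 0.91) = 0.91
~((~(Q (+) ~(P <-> (1 -> (R & Q)))) <-> P) -> ~P) = 1 − 0.91 = 0.09

0.09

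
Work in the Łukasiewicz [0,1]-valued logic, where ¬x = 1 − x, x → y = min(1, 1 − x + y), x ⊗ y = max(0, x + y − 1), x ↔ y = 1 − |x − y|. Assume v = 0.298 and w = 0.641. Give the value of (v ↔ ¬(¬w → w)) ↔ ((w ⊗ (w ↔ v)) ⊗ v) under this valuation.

0.298

¬w = 1 − 0.641 = 0.359
¬w → w = min(1, 1 − 0.359 + 0.641) = min(1, 1.282) = 1.000
¬(¬w → w) = 1 − 1.000 = 0.000
v ↔ ¬(¬w → w) = 1 − |0.298 − 0.000| = 1 − 0.298 = 0.702
w ↔ v = 1 − |0.641 − 0.298| = 1 − 0.343 = 0.657
w ⊗ (w ↔ v) = max(0, 0.641 + 0.657 − 1) = max(0, 0.298) = 0.298
(w ⊗ (w ↔ v)) ⊗ v = max(0, 0.298 + 0.298 − 1) = max(0, -0.404) = 0.000
(v ↔ ¬(¬w → w)) ↔ ((w ⊗ (w ↔ v)) ⊗ v) = 1 − |0.702 − 0.000| = 1 − 0.702 = 0.298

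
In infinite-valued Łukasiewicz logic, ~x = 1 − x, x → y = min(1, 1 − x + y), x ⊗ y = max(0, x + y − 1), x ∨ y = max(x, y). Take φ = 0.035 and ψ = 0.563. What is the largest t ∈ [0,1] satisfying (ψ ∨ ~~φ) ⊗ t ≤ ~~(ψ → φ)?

~φ = 1 − 0.035 = 0.965
~~φ = 1 − 0.965 = 0.035
ψ ∨ ~~φ = max(0.563, 0.035) = 0.563
So the left factor is ψ ∨ ~~φ = 0.563.
ψ → φ = min(1, 1 − 0.563 + 0.035) = min(1, 0.472) = 0.472
~(ψ → φ) = 1 − 0.472 = 0.528
~~(ψ → φ) = 1 − 0.528 = 0.472
So the right-hand bound is ~~(ψ → φ) = 0.472.
The residuum of the Łukasiewicz t-norm gives the supremum: min(1, 1 − 0.563 + 0.472).
1 − 0.563 + 0.472 = 0.909, so t = min(1, 0.909) = 0.909.
Check: 0.563 ⊗ 0.909 = max(0, 0.472) = 0.472 ≤ 0.472.

0.909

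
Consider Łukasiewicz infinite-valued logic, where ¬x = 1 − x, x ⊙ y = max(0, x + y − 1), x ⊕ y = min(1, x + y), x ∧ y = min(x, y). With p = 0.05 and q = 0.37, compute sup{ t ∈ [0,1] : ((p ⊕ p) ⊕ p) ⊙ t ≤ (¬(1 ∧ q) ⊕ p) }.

p ⊕ p = min(1, 0.05 + 0.05) = min(1, 0.10) = 0.10
(p ⊕ p) ⊕ p = min(1, 0.10 + 0.05) = min(1, 0.15) = 0.15
So the left factor is (p ⊕ p) ⊕ p = 0.15.
1 ∧ q = min(1.00, 0.37) = 0.37
¬(1 ∧ q) = 1 − 0.37 = 0.63
¬(1 ∧ q) ⊕ p = min(1, 0.63 + 0.05) = min(1, 0.68) = 0.68
So the right-hand bound is ¬(1 ∧ q) ⊕ p = 0.68.
The residuum of the Łukasiewicz t-norm gives the supremum: min(1, 1 − 0.15 + 0.68).
1 − 0.15 + 0.68 = 1.53, so t = min(1, 1.53) = 1.00.
Check: 0.15 ⊙ 1.00 = max(0, 0.15) = 0.15 ≤ 0.68.

1.00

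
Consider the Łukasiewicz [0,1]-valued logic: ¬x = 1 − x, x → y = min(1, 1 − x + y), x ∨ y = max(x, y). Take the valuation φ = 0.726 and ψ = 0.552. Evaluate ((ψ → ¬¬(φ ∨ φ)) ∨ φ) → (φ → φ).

1.000

φ ∨ φ = max(0.726, 0.726) = 0.726
¬(φ ∨ φ) = 1 − 0.726 = 0.274
¬¬(φ ∨ φ) = 1 − 0.274 = 0.726
ψ → ¬¬(φ ∨ φ) = min(1, 1 − 0.552 + 0.726) = min(1, 1.174) = 1.000
(ψ → ¬¬(φ ∨ φ)) ∨ φ = max(1.000, 0.726) = 1.000
φ → φ = min(1, 1 − 0.726 + 0.726) = min(1, 1.000) = 1.000
((ψ → ¬¬(φ ∨ φ)) ∨ φ) → (φ → φ) = min(1, 1 − 1.000 + 1.000) = min(1, 1.000) = 1.000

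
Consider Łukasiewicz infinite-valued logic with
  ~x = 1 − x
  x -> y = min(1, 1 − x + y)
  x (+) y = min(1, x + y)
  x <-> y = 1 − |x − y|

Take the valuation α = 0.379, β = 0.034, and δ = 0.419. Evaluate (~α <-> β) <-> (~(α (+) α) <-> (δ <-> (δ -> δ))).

~α = 1 − 0.379 = 0.621
~α <-> β = 1 − |0.621 − 0.034| = 1 − 0.587 = 0.413
α (+) α = min(1, 0.379 + 0.379) = min(1, 0.758) = 0.758
~(α (+) α) = 1 − 0.758 = 0.242
δ -> δ = min(1, 1 − 0.419 + 0.419) = min(1, 1.000) = 1.000
δ <-> (δ -> δ) = 1 − |0.419 − 1.000| = 1 − 0.581 = 0.419
~(α (+) α) <-> (δ <-> (δ -> δ)) = 1 − |0.242 − 0.419| = 1 − 0.177 = 0.823
(~α <-> β) <-> (~(α (+) α) <-> (δ <-> (δ -> δ))) = 1 − |0.413 − 0.823| = 1 − 0.410 = 0.590

0.590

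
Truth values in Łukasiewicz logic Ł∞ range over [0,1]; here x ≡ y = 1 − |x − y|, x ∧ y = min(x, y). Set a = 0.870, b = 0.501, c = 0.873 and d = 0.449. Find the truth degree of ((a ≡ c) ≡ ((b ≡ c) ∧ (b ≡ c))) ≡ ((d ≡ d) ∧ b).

0.870

a ≡ c = 1 − |0.870 − 0.873| = 1 − 0.003 = 0.997
b ≡ c = 1 − |0.501 − 0.873| = 1 − 0.372 = 0.628
(b ≡ c) ∧ (b ≡ c) = min(0.628, 0.628) = 0.628
(a ≡ c) ≡ ((b ≡ c) ∧ (b ≡ c)) = 1 − |0.997 − 0.628| = 1 − 0.369 = 0.631
d ≡ d = 1 − |0.449 − 0.449| = 1 − 0.000 = 1.000
(d ≡ d) ∧ b = min(1.000, 0.501) = 0.501
((a ≡ c) ≡ ((b ≡ c) ∧ (b ≡ c))) ≡ ((d ≡ d) ∧ b) = 1 − |0.631 − 0.501| = 1 − 0.130 = 0.870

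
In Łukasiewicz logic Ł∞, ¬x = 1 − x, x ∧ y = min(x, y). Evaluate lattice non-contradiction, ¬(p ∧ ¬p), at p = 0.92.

¬p = 1 − 0.92 = 0.08
p ∧ ¬p = min(0.92, 0.08) = 0.08
¬(p ∧ ¬p) = 1 − 0.08 = 0.92
(The value 0.92 < 1 shows this instance is not satisfied; not a Ł∞-tautology — its value is 1 − min(a, 1−a).)

0.92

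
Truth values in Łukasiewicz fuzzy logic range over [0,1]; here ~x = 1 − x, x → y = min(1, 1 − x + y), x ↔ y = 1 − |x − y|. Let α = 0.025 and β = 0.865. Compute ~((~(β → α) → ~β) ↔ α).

β → α = min(1, 1 − 0.865 + 0.025) = min(1, 0.160) = 0.160
~(β → α) = 1 − 0.160 = 0.840
~β = 1 − 0.865 = 0.135
~(β → α) → ~β = min(1, 1 − 0.840 + 0.135) = min(1, 0.295) = 0.295
(~(β → α) → ~β) ↔ α = 1 − |0.295 − 0.025| = 1 − 0.270 = 0.730
~((~(β → α) → ~β) ↔ α) = 1 − 0.730 = 0.270

0.270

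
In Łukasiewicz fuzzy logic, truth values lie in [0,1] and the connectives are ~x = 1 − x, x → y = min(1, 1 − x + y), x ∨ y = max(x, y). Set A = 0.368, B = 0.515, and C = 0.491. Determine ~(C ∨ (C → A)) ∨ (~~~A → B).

C → A = min(1, 1 − 0.491 + 0.368) = min(1, 0.877) = 0.877
C ∨ (C → A) = max(0.491, 0.877) = 0.877
~(C ∨ (C → A)) = 1 − 0.877 = 0.123
~A = 1 − 0.368 = 0.632
~~A = 1 − 0.632 = 0.368
~~~A = 1 − 0.368 = 0.632
~~~A → B = min(1, 1 − 0.632 + 0.515) = min(1, 0.883) = 0.883
~(C ∨ (C → A)) ∨ (~~~A → B) = max(0.123, 0.883) = 0.883

0.883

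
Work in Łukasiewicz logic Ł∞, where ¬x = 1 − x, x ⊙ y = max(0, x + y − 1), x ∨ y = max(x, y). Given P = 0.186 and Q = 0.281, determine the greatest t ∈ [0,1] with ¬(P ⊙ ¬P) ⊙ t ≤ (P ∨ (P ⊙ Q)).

0.186

¬P = 1 − 0.186 = 0.814
P ⊙ ¬P = max(0, 0.186 + 0.814 − 1) = max(0, 0.000) = 0.000
¬(P ⊙ ¬P) = 1 − 0.000 = 1.000
So the left factor is ¬(P ⊙ ¬P) = 1.000.
P ⊙ Q = max(0, 0.186 + 0.281 − 1) = max(0, -0.533) = 0.000
P ∨ (P ⊙ Q) = max(0.186, 0.000) = 0.186
So the right-hand bound is P ∨ (P ⊙ Q) = 0.186.
The residuum of the Łukasiewicz t-norm gives the supremum: min(1, 1 − 1.000 + 0.186).
1 − 1.000 + 0.186 = 0.186, so t = min(1, 0.186) = 0.186.
Check: 1.000 ⊙ 0.186 = max(0, 0.186) = 0.186 ≤ 0.186.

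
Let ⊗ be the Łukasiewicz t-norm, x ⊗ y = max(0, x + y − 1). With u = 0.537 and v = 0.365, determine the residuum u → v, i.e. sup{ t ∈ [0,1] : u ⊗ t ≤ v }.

0.828

The residuum of the Łukasiewicz t-norm gives the supremum: min(1, 1 − 0.537 + 0.365).
1 − 0.537 + 0.365 = 0.828, so t = min(1, 0.828) = 0.828.
Check: 0.537 ⊗ 0.828 = max(0, 0.365) = 0.365 ≤ 0.365.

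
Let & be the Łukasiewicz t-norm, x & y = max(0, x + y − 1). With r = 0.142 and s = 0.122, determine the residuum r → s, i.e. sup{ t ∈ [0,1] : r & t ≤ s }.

The residuum of the Łukasiewicz t-norm gives the supremum: min(1, 1 − 0.142 + 0.122).
1 − 0.142 + 0.122 = 0.980, so t = min(1, 0.980) = 0.980.
Check: 0.142 & 0.980 = max(0, 0.122) = 0.122 ≤ 0.122.

0.980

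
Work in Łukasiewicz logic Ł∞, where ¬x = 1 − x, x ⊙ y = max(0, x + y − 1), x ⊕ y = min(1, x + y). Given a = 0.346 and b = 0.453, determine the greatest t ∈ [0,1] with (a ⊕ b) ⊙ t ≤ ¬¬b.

0.654

a ⊕ b = min(1, 0.346 + 0.453) = min(1, 0.799) = 0.799
So the left factor is a ⊕ b = 0.799.
¬b = 1 − 0.453 = 0.547
¬¬b = 1 − 0.547 = 0.453
So the right-hand bound is ¬¬b = 0.453.
The residuum of the Łukasiewicz t-norm gives the supremum: min(1, 1 − 0.799 + 0.453).
1 − 0.799 + 0.453 = 0.654, so t = min(1, 0.654) = 0.654.
Check: 0.799 ⊙ 0.654 = max(0, 0.453) = 0.453 ≤ 0.453.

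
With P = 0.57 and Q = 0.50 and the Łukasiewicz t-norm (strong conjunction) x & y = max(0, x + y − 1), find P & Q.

P & Q = max(0, 0.57 + 0.50 − 1) = max(0, 0.07) = 0.07
For comparison, the Gödel (minimum) t-norm min(x, y) would give 0.50.

0.07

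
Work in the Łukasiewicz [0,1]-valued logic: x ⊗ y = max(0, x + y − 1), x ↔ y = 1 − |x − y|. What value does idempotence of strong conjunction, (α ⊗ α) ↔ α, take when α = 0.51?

α ⊗ α = max(0, 0.51 + 0.51 − 1) = max(0, 0.02) = 0.02
(α ⊗ α) ↔ α = 1 − |0.02 − 0.51| = 1 − 0.49 = 0.51
(The value 0.51 < 1 shows this instance is not satisfied; fails in Ł∞ since a ⊗ a = max(0, 2a−1) ≠ a in general.)

0.51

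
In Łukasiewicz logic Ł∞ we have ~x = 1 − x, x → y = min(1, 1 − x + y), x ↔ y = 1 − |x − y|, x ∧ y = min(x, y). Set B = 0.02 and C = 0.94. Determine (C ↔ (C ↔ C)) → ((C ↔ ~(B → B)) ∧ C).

C ↔ C = 1 − |0.94 − 0.94| = 1 − 0.00 = 1.00
C ↔ (C ↔ C) = 1 − |0.94 − 1.00| = 1 − 0.06 = 0.94
B → B = min(1, 1 − 0.02 + 0.02) = min(1, 1.00) = 1.00
~(B → B) = 1 − 1.00 = 0.00
C ↔ ~(B → B) = 1 − |0.94 − 0.00| = 1 − 0.94 = 0.06
(C ↔ ~(B → B)) ∧ C = min(0.06, 0.94) = 0.06
(C ↔ (C ↔ C)) → ((C ↔ ~(B → B)) ∧ C) = min(1, 1 − 0.94 + 0.06) = min(1, 0.12) = 0.12

0.12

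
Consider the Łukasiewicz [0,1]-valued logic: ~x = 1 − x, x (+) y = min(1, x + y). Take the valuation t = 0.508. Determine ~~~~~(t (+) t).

0.000

t (+) t = min(1, 0.508 + 0.508) = min(1, 1.016) = 1.000
~(t (+) t) = 1 − 1.000 = 0.000
~~(t (+) t) = 1 − 0.000 = 1.000
~~~(t (+) t) = 1 − 1.000 = 0.000
~~~~(t (+) t) = 1 − 0.000 = 1.000
~~~~~(t (+) t) = 1 − 1.000 = 0.000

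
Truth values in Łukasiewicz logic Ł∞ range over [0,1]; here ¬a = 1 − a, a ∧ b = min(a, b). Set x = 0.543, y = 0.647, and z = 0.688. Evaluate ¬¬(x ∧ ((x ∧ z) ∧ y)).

0.543

x ∧ z = min(0.543, 0.688) = 0.543
(x ∧ z) ∧ y = min(0.543, 0.647) = 0.543
x ∧ ((x ∧ z) ∧ y) = min(0.543, 0.543) = 0.543
¬(x ∧ ((x ∧ z) ∧ y)) = 1 − 0.543 = 0.457
¬¬(x ∧ ((x ∧ z) ∧ y)) = 1 − 0.457 = 0.543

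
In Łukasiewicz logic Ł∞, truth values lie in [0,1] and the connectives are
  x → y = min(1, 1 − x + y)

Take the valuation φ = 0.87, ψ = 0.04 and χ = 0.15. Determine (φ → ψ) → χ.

0.98

φ → ψ = min(1, 1 − 0.87 + 0.04) = min(1, 0.17) = 0.17
(φ → ψ) → χ = min(1, 1 − 0.17 + 0.15) = min(1, 0.98) = 0.98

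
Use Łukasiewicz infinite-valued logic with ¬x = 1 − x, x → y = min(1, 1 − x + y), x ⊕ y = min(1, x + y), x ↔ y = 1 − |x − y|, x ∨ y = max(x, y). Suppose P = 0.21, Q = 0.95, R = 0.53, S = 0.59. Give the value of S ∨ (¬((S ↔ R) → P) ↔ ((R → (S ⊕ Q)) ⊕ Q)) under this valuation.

0.73

S ↔ R = 1 − |0.59 − 0.53| = 1 − 0.06 = 0.94
(S ↔ R) → P = min(1, 1 − 0.94 + 0.21) = min(1, 0.27) = 0.27
¬((S ↔ R) → P) = 1 − 0.27 = 0.73
S ⊕ Q = min(1, 0.59 + 0.95) = min(1, 1.54) = 1.00
R → (S ⊕ Q) = min(1, 1 − 0.53 + 1.00) = min(1, 1.47) = 1.00
(R → (S ⊕ Q)) ⊕ Q = min(1, 1.00 + 0.95) = min(1, 1.95) = 1.00
¬((S ↔ R) → P) ↔ ((R → (S ⊕ Q)) ⊕ Q) = 1 − |0.73 − 1.00| = 1 − 0.27 = 0.73
S ∨ (¬((S ↔ R) → P) ↔ ((R → (S ⊕ Q)) ⊕ Q)) = max(0.59, 0.73) = 0.73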